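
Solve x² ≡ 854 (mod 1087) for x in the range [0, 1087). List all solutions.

Since 1087 ≡ 3 (mod 4), a square root of 854 is 854^((1087+1)/4) = 854^272 mod 1087.
Repeated squaring: 854^2≡1026, 854^4≡460, 854^8≡722, 854^16≡611, 854^32≡480, 854^64≡1043, 854^128≡849, 854^256≡120 (mod 1087).
854^272 = 854^(256+16) ≡ 491 (mod 1087).
Check: 491² = 241081 ≡ 854 (mod 1087). The two roots are 491 and 596.

491, 596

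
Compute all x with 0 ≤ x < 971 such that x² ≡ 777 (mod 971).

Since 971 ≡ 3 (mod 4), a square root of 777 is 777^((971+1)/4) = 777^243 mod 971.
Repeated squaring: 777^2≡738, 777^4≡884, 777^8≡772, 777^16≡761, 777^32≡405, 777^64≡897, 777^128≡621 (mod 971).
777^243 = 777^(128+64+32+16+2+1) ≡ 319 (mod 971).
Check: 319² = 101761 ≡ 777 (mod 971). The two roots are 319 and 652.

319, 652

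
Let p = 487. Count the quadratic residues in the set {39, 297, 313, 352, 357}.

(39/487) = +1 → QR.
(297/487) = +1 → QR.
(313/487) = +1 → QR.
(352/487) = -1 → non-residue.
(357/487) = -1 → non-residue.
Total quadratic residues among the 5: 3.

3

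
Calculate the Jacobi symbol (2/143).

Pull out 2: since 143 ≡ 7 (mod 8), (2/143) = +1.
Reached (1/143) = 1. Collecting the sign flips along the way, the symbol is +1.

1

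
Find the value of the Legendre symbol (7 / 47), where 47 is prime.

Reciprocity: 7 ≡ 3 and 47 ≡ 3 (mod 4), so (7/47) = −(47/7).
Reduce top mod 7: now compute (5/7).
Reciprocity: 5 ≡ 1 and 7 ≡ 3 (mod 4), so (5/7) = +(7/5).
Reduce top mod 5: now compute (2/5).
Pull out 2: since 5 ≡ 5 (mod 8), (2/5) = -1.
Reached (1/5) = 1. Collecting the sign flips along the way, the symbol is +1.

1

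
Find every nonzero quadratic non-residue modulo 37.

2, 5, 6, 8, 13, 14, 15, 17, 18, 19, 20, 22, 23, 24, 29, 31, 32, 35

Square k = 1,…,18 (k and 37−k give the same square):
1²=1, 2²=4, 3²=9, 4²=16, 5²=25, 6²=36, 7²≡12, 8²≡27, 9²≡7, 10²≡26, 11²≡10, 12²≡33, 13²≡21, 14²≡11, 15²≡3, 16²≡34, 17²≡30, 18²≡28 (mod 37).
The residues are {1, 3, 4, 7, 9, 10, 11, 12, 16, 21, 25, 26, 27, 28, 30, 33, 34, 36}; the non-residues are the remaining 18 nonzero classes.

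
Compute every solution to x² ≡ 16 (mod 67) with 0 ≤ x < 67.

Since 67 ≡ 3 (mod 4), a square root of 16 is 16^((67+1)/4) = 16^17 mod 67.
Repeated squaring: 16^2≡55, 16^4≡10, 16^8≡33, 16^16≡17 (mod 67).
16^17 = 16^(16+1) ≡ 4 (mod 67).
Check: 4² = 16 ≡ 16 (mod 67). The two roots are 4 and 63.

4, 63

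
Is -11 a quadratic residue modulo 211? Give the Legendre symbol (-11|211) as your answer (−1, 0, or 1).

Euler's criterion: (-11/211) ≡ 200^105 (mod 211).
200^2 ≡ 121 (mod 211)
200^4 ≡ 82 (mod 211)
200^8 ≡ 183 (mod 211)
200^16 ≡ 151 (mod 211)
200^32 ≡ 13 (mod 211)
200^64 ≡ 169 (mod 211)
200^105 = 200^(64+32+8+1) ≡ 210 (mod 211).
Result is 210 ≡ −1, so (-11/211) = −1.

-1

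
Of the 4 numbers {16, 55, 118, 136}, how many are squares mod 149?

(16/149) = +1 → QR.
(55/149) = -1 → non-residue.
(118/149) = +1 → QR.
(136/149) = -1 → non-residue.
Total quadratic residues among the 4: 2.

2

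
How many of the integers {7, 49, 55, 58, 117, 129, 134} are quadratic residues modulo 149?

(7/149) = +1 → QR.
(49/149) = +1 → QR.
(55/149) = -1 → non-residue.
(58/149) = -1 → non-residue.
(117/149) = -1 → non-residue.
(129/149) = +1 → QR.
(134/149) = -1 → non-residue.
Total quadratic residues among the 7: 3.

3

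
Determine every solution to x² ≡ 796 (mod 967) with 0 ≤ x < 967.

417, 550

Since 967 ≡ 3 (mod 4), a square root of 796 is 796^((967+1)/4) = 796^242 mod 967.
Repeated squaring: 796^2≡231, 796^4≡176, 796^8≡32, 796^16≡57, 796^32≡348, 796^64≡229, 796^128≡223 (mod 967).
796^242 = 796^(128+64+32+16+2) ≡ 550 (mod 967).
Check: 550² = 302500 ≡ 796 (mod 967). The two roots are 417 and 550.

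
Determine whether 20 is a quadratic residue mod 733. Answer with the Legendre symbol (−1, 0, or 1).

-1

Pull out 2^2: since 733 ≡ 5 (mod 8), (2/733) = -1, so (2/733)^2 = +1.
Reciprocity: 5 ≡ 1 and 733 ≡ 1 (mod 4), so (5/733) = +(733/5).
Reduce top mod 5: now compute (3/5).
Reciprocity: 3 ≡ 3 and 5 ≡ 1 (mod 4), so (3/5) = +(5/3).
Reduce top mod 3: now compute (2/3).
Pull out 2: since 3 ≡ 3 (mod 8), (2/3) = -1.
Reached (1/3) = 1. Collecting the sign flips along the way, the symbol is -1.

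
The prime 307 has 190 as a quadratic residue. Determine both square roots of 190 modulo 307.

133, 174

Since 307 ≡ 3 (mod 4), a square root of 190 is 190^((307+1)/4) = 190^77 mod 307.
Repeated squaring: 190^2≡181, 190^4≡219, 190^8≡69, 190^16≡156, 190^32≡83, 190^64≡135 (mod 307).
190^77 = 190^(64+8+4+1) ≡ 133 (mod 307).
Check: 133² = 17689 ≡ 190 (mod 307). The two roots are 133 and 174.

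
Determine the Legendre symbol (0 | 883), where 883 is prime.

0

Top reduces to 0: gcd > 1, so the symbol is 0.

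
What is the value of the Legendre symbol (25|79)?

Euler's criterion: (25/79) ≡ 25^39 (mod 79).
25^2 ≡ 72 (mod 79)
25^4 ≡ 49 (mod 79)
25^8 ≡ 31 (mod 79)
25^16 ≡ 13 (mod 79)
25^32 ≡ 11 (mod 79)
25^39 = 25^(32+4+2+1) ≡ 1 (mod 79).
Result is 1, so (25/79) = 1.

1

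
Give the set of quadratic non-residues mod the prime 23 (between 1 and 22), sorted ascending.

Square k = 1,…,11 (k and 23−k give the same square):
1²=1, 2²=4, 3²=9, 4²=16, 5²≡2, 6²≡13, 7²≡3, 8²≡18, 9²≡12, 10²≡8, 11²≡6 (mod 23).
The residues are {1, 2, 3, 4, 6, 8, 9, 12, 13, 16, 18}; the non-residues are the remaining 11 nonzero classes.

5, 7, 10, 11, 14, 15, 17, 19, 20, 21, 22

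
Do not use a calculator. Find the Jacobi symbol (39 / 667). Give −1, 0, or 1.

-1

Reciprocity: 39 ≡ 3 and 667 ≡ 3 (mod 4), so (39/667) = −(667/39).
Reduce top mod 39: now compute (4/39).
Pull out 2^2: since 39 ≡ 7 (mod 8), (2/39) = +1, so (2/39)^2 = +1.
Reached (1/39) = 1. Collecting the sign flips along the way, the symbol is -1.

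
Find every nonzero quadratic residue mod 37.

Square k = 1,…,18 (k and 37−k give the same square):
1²=1, 2²=4, 3²=9, 4²=16, 5²=25, 6²=36, 7²≡12, 8²≡27, 9²≡7, 10²≡26, 11²≡10, 12²≡33, 13²≡21, 14²≡11, 15²≡3, 16²≡34, 17²≡30, 18²≡28 (mod 37).
So the quadratic residues mod 37 are {1, 3, 4, 7, 9, 10, 11, 12, 16, 21, 25, 26, 27, 28, 30, 33, 34, 36}.

1, 3, 4, 7, 9, 10, 11, 12, 16, 21, 25, 26, 27, 28, 30, 33, 34, 36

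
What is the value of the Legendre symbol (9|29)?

1

Reciprocity: 9 ≡ 1 and 29 ≡ 1 (mod 4), so (9/29) = +(29/9).
Reduce top mod 9: now compute (2/9).
Pull out 2: since 9 ≡ 1 (mod 8), (2/9) = +1.
Reached (1/9) = 1. Collecting the sign flips along the way, the symbol is +1.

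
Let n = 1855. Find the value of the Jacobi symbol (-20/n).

0

First reduce: -20 ≡ 1835 (mod 1855).
Reciprocity: 1835 ≡ 3 and 1855 ≡ 3 (mod 4), so (1835/1855) = −(1855/1835).
Reduce top mod 1835: now compute (20/1835).
Pull out 2^2: since 1835 ≡ 3 (mod 8), (2/1835) = -1, so (2/1835)^2 = +1.
Reciprocity: 5 ≡ 1 and 1835 ≡ 3 (mod 4), so (5/1835) = +(1835/5).
Reduce top mod 5: now compute (0/5).
Top reduces to 0: gcd > 1, so the symbol is 0.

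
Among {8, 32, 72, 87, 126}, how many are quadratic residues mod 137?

(8/137) = +1 → QR.
(32/137) = +1 → QR.
(72/137) = +1 → QR.
(87/137) = +1 → QR.
(126/137) = +1 → QR.
Total quadratic residues among the 5: 5.

5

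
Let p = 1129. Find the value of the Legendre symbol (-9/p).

First reduce: -9 ≡ 1120 (mod 1129).
Pull out 2^5: since 1129 ≡ 1 (mod 8), (2/1129) = +1, so (2/1129)^5 = +1.
Reciprocity: 35 ≡ 3 and 1129 ≡ 1 (mod 4), so (35/1129) = +(1129/35).
Reduce top mod 35: now compute (9/35).
Reciprocity: 9 ≡ 1 and 35 ≡ 3 (mod 4), so (9/35) = +(35/9).
Reduce top mod 9: now compute (8/9).
Pull out 2^3: since 9 ≡ 1 (mod 8), (2/9) = +1, so (2/9)^3 = +1.
Reached (1/9) = 1. Collecting the sign flips along the way, the symbol is +1.

1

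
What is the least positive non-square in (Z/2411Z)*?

(2/2411) = −1, so 2 is the smallest positive non-residue mod 2411.

2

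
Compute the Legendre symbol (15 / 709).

Reciprocity: 15 ≡ 3 and 709 ≡ 1 (mod 4), so (15/709) = +(709/15).
Reduce top mod 15: now compute (4/15).
Pull out 2^2: since 15 ≡ 7 (mod 8), (2/15) = +1, so (2/15)^2 = +1.
Reached (1/15) = 1. Collecting the sign flips along the way, the symbol is +1.

1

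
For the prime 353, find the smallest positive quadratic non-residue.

3

(2/353) = +1, so 2 is a residue.
(3/353) = −1, so 3 is the smallest positive non-residue mod 353.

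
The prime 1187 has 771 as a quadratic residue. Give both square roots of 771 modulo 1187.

225, 962

Since 1187 ≡ 3 (mod 4), a square root of 771 is 771^((1187+1)/4) = 771^297 mod 1187.
Repeated squaring: 771^2≡941, 771^4≡1166, 771^8≡441, 771^16≡1000, 771^32≡546, 771^64≡179, 771^128≡1179, 771^256≡64 (mod 1187).
771^297 = 771^(256+32+8+1) ≡ 225 (mod 1187).
Check: 225² = 50625 ≡ 771 (mod 1187). The two roots are 225 and 962.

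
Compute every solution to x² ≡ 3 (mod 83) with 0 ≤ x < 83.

Since 83 ≡ 3 (mod 4), a square root of 3 is 3^((83+1)/4) = 3^21 mod 83.
Repeated squaring: 3^2≡9, 3^4≡81, 3^8≡4, 3^16≡16 (mod 83).
3^21 = 3^(16+4+1) ≡ 70 (mod 83).
Check: 70² = 4900 ≡ 3 (mod 83). The two roots are 13 and 70.

13, 70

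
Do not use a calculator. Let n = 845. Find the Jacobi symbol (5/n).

0

Reciprocity: 5 ≡ 1 and 845 ≡ 1 (mod 4), so (5/845) = +(845/5).
Reduce top mod 5: now compute (0/5).
Top reduces to 0: gcd > 1, so the symbol is 0.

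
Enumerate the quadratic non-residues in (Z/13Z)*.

2 5 6 7 8 11

Square k = 1,…,6 (k and 13−k give the same square):
1²=1, 2²=4, 3²=9, 4²≡3, 5²≡12, 6²≡10 (mod 13).
The residues are {1, 3, 4, 9, 10, 12}; the non-residues are the remaining 6 nonzero classes.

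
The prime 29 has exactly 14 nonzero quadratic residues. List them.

Square k = 1,…,14 (k and 29−k give the same square):
1²=1, 2²=4, 3²=9, 4²=16, 5²=25, 6²≡7, 7²≡20, 8²≡6, 9²≡23, 10²≡13, 11²≡5, 12²≡28, 13²≡24, 14²≡22 (mod 29).
So the quadratic residues mod 29 are {1, 4, 5, 6, 7, 9, 13, 16, 20, 22, 23, 24, 25, 28}.

1, 4, 5, 6, 7, 9, 13, 16, 20, 22, 23, 24, 25, 28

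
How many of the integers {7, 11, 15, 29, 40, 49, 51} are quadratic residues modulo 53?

(7/53) = +1 → QR.
(11/53) = +1 → QR.
(15/53) = +1 → QR.
(29/53) = +1 → QR.
(40/53) = +1 → QR.
(49/53) = +1 → QR.
(51/53) = -1 → non-residue.
Total quadratic residues among the 7: 6.

6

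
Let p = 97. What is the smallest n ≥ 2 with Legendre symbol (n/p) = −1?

(2/97) = +1, so 2 is a residue.
(3/97) = +1, so 3 is a residue.
(4/97) = +1, so 4 is a residue.
(5/97) = −1, so 5 is the smallest positive non-residue mod 97.

5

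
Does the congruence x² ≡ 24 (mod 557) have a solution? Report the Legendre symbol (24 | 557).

1

Pull out 2^3: since 557 ≡ 5 (mod 8), (2/557) = -1, so (2/557)^3 = -1.
Reciprocity: 3 ≡ 3 and 557 ≡ 1 (mod 4), so (3/557) = +(557/3).
Reduce top mod 3: now compute (2/3).
Pull out 2: since 3 ≡ 3 (mod 8), (2/3) = -1.
Reached (1/3) = 1. Collecting the sign flips along the way, the symbol is +1.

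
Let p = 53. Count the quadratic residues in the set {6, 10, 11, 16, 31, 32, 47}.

5

(6/53) = +1 → QR.
(10/53) = +1 → QR.
(11/53) = +1 → QR.
(16/53) = +1 → QR.
(31/53) = -1 → non-residue.
(32/53) = -1 → non-residue.
(47/53) = +1 → QR.
Total quadratic residues among the 7: 5.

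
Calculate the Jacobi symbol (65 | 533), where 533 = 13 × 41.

Reciprocity: 65 ≡ 1 and 533 ≡ 1 (mod 4), so (65/533) = +(533/65).
Reduce top mod 65: now compute (13/65).
Reciprocity: 13 ≡ 1 and 65 ≡ 1 (mod 4), so (13/65) = +(65/13).
Reduce top mod 13: now compute (0/13).
Top reduces to 0: gcd > 1, so the symbol is 0.

0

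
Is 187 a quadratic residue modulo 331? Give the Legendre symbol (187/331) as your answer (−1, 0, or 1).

Reciprocity: 187 ≡ 3 and 331 ≡ 3 (mod 4), so (187/331) = −(331/187).
Reduce top mod 187: now compute (144/187).
Pull out 2^4: since 187 ≡ 3 (mod 8), (2/187) = -1, so (2/187)^4 = +1.
Reciprocity: 9 ≡ 1 and 187 ≡ 3 (mod 4), so (9/187) = +(187/9).
Reduce top mod 9: now compute (7/9).
Reciprocity: 7 ≡ 3 and 9 ≡ 1 (mod 4), so (7/9) = +(9/7).
Reduce top mod 7: now compute (2/7).
Pull out 2: since 7 ≡ 7 (mod 8), (2/7) = +1.
Reached (1/7) = 1. Collecting the sign flips along the way, the symbol is -1.

-1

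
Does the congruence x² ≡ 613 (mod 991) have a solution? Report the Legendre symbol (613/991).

-1

Reciprocity: 613 ≡ 1 and 991 ≡ 3 (mod 4), so (613/991) = +(991/613).
Reduce top mod 613: now compute (378/613).
Pull out 2: since 613 ≡ 5 (mod 8), (2/613) = -1.
Reciprocity: 189 ≡ 1 and 613 ≡ 1 (mod 4), so (189/613) = +(613/189).
Reduce top mod 189: now compute (46/189).
Pull out 2: since 189 ≡ 5 (mod 8), (2/189) = -1.
Reciprocity: 23 ≡ 3 and 189 ≡ 1 (mod 4), so (23/189) = +(189/23).
Reduce top mod 23: now compute (5/23).
Reciprocity: 5 ≡ 1 and 23 ≡ 3 (mod 4), so (5/23) = +(23/5).
Reduce top mod 5: now compute (3/5).
Reciprocity: 3 ≡ 3 and 5 ≡ 1 (mod 4), so (3/5) = +(5/3).
Reduce top mod 3: now compute (2/3).
Pull out 2: since 3 ≡ 3 (mod 8), (2/3) = -1.
Reached (1/3) = 1. Collecting the sign flips along the way, the symbol is -1.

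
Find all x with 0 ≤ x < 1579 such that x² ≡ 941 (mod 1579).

Since 1579 ≡ 3 (mod 4), a square root of 941 is 941^((1579+1)/4) = 941^395 mod 1579.
Repeated squaring: 941^2≡1241, 941^4≡556, 941^8≡1231, 941^16≡1100, 941^32≡486, 941^64≡925, 941^128≡1386, 941^256≡932 (mod 1579).
941^395 = 941^(256+128+8+2+1) ≡ 94 (mod 1579).
Check: 94² = 8836 ≡ 941 (mod 1579). The two roots are 94 and 1485.

94, 1485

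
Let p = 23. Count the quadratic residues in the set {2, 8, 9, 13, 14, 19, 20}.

(2/23) = +1 → QR.
(8/23) = +1 → QR.
(9/23) = +1 → QR.
(13/23) = +1 → QR.
(14/23) = -1 → non-residue.
(19/23) = -1 → non-residue.
(20/23) = -1 → non-residue.
Total quadratic residues among the 7: 4.

4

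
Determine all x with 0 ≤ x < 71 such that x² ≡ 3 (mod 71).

Since 71 ≡ 3 (mod 4), a square root of 3 is 3^((71+1)/4) = 3^18 mod 71.
Repeated squaring: 3^2≡9, 3^4≡10, 3^8≡29, 3^16≡60 (mod 71).
3^18 = 3^(16+2) ≡ 43 (mod 71).
Check: 43² = 1849 ≡ 3 (mod 71). The two roots are 28 and 43.

28, 43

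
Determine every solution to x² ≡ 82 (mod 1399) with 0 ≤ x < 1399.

Since 1399 ≡ 3 (mod 4), a square root of 82 is 82^((1399+1)/4) = 82^350 mod 1399.
Repeated squaring: 82^2≡1128, 82^4≡693, 82^8≡392, 82^16≡1173, 82^32≡712, 82^64≡506, 82^128≡19, 82^256≡361 (mod 1399).
82^350 = 82^(256+64+16+8+4+2) ≡ 304 (mod 1399).
Check: 304² = 92416 ≡ 82 (mod 1399). The two roots are 304 and 1095.

304, 1095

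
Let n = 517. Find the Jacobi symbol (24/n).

-1

Pull out 2^3: since 517 ≡ 5 (mod 8), (2/517) = -1, so (2/517)^3 = -1.
Reciprocity: 3 ≡ 3 and 517 ≡ 1 (mod 4), so (3/517) = +(517/3).
Reduce top mod 3: now compute (1/3).
Reached (1/3) = 1. Collecting the sign flips along the way, the symbol is -1.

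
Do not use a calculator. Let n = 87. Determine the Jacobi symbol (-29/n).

0

First reduce: -29 ≡ 58 (mod 87).
Pull out 2: since 87 ≡ 7 (mod 8), (2/87) = +1.
Reciprocity: 29 ≡ 1 and 87 ≡ 3 (mod 4), so (29/87) = +(87/29).
Reduce top mod 29: now compute (0/29).
Top reduces to 0: gcd > 1, so the symbol is 0.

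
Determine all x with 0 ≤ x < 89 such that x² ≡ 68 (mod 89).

35, 54

89 ≡ 1 (mod 4), so we find a root by search.
Trying successive values, 35² = 1225 ≡ 68 (mod 89). The other root is 89 − 35 = 54.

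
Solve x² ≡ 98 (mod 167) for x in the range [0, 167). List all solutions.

Since 167 ≡ 3 (mod 4), a square root of 98 is 98^((167+1)/4) = 98^42 mod 167.
Repeated squaring: 98^2≡85, 98^4≡44, 98^8≡99, 98^16≡115, 98^32≡32 (mod 167).
98^42 = 98^(32+8+2) ≡ 76 (mod 167).
Check: 76² = 5776 ≡ 98 (mod 167). The two roots are 76 and 91.

76, 91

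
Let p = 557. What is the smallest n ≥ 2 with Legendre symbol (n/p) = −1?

2

(2/557) = −1, so 2 is the smallest positive non-residue mod 557.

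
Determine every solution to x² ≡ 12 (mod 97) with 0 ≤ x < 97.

20, 77

97 ≡ 1 (mod 4), so we find a root by search.
Trying successive values, 20² = 400 ≡ 12 (mod 97). The other root is 97 − 20 = 77.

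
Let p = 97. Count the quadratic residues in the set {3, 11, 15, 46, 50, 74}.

(3/97) = +1 → QR.
(11/97) = +1 → QR.
(15/97) = -1 → non-residue.
(46/97) = -1 → non-residue.
(50/97) = +1 → QR.
(74/97) = -1 → non-residue.
Total quadratic residues among the 6: 3.

3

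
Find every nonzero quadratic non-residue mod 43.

Square k = 1,…,21 (k and 43−k give the same square):
1²=1, 2²=4, 3²=9, 4²=16, 5²=25, 6²=36, 7²≡6, 8²≡21, 9²≡38, 10²≡14, 11²≡35, 12²≡15, 13²≡40, 14²≡24, 15²≡10, 16²≡41, 17²≡31, 18²≡23, 19²≡17, 20²≡13, 21²≡11 (mod 43).
The residues are {1, 4, 6, 9, 10, 11, 13, 14, 15, 16, 17, 21, 23, 24, 25, 31, 35, 36, 38, 40, 41}; the non-residues are the remaining 21 nonzero classes.

2,3,5,7,8,12,18,19,20,22,26,27,28,29,30,32,33,34,37,39,42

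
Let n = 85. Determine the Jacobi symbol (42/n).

Pull out 2: since 85 ≡ 5 (mod 8), (2/85) = -1.
Reciprocity: 21 ≡ 1 and 85 ≡ 1 (mod 4), so (21/85) = +(85/21).
Reduce top mod 21: now compute (1/21).
Reached (1/21) = 1. Collecting the sign flips along the way, the symbol is -1.

-1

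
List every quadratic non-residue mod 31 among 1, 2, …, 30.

Square k = 1,…,15 (k and 31−k give the same square):
1²=1, 2²=4, 3²=9, 4²=16, 5²=25, 6²≡5, 7²≡18, 8²≡2, 9²≡19, 10²≡7, 11²≡28, 12²≡20, 13²≡14, 14²≡10, 15²≡8 (mod 31).
The residues are {1, 2, 4, 5, 7, 8, 9, 10, 14, 16, 18, 19, 20, 25, 28}; the non-residues are the remaining 15 nonzero classes.

3 6 11 12 13 15 17 21 22 23 24 26 27 29 30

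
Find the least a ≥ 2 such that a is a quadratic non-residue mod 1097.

(2/1097) = +1, so 2 is a residue.
(3/1097) = −1, so 3 is the smallest positive non-residue mod 1097.

3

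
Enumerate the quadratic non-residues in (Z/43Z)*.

2 3 5 7 8 12 18 19 20 22 26 27 28 29 30 32 33 34 37 39 42

Square k = 1,…,21 (k and 43−k give the same square):
1²=1, 2²=4, 3²=9, 4²=16, 5²=25, 6²=36, 7²≡6, 8²≡21, 9²≡38, 10²≡14, 11²≡35, 12²≡15, 13²≡40, 14²≡24, 15²≡10, 16²≡41, 17²≡31, 18²≡23, 19²≡17, 20²≡13, 21²≡11 (mod 43).
The residues are {1, 4, 6, 9, 10, 11, 13, 14, 15, 16, 17, 21, 23, 24, 25, 31, 35, 36, 38, 40, 41}; the non-residues are the remaining 21 nonzero classes.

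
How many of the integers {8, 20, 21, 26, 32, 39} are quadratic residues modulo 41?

(8/41) = +1 → QR.
(20/41) = +1 → QR.
(21/41) = +1 → QR.
(26/41) = -1 → non-residue.
(32/41) = +1 → QR.
(39/41) = +1 → QR.
Total quadratic residues among the 6: 5.

5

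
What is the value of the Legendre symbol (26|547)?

-1

Euler's criterion: (26/547) ≡ 26^273 (mod 547).
26^2 ≡ 129 (mod 547)
26^4 ≡ 231 (mod 547)
26^8 ≡ 302 (mod 547)
26^16 ≡ 402 (mod 547)
26^32 ≡ 239 (mod 547)
26^64 ≡ 233 (mod 547)
26^128 ≡ 136 (mod 547)
26^256 ≡ 445 (mod 547)
26^273 = 26^(256+16+1) ≡ 546 (mod 547).
Result is 546 ≡ −1, so (26/547) = −1.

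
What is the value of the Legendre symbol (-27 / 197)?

First reduce: -27 ≡ 170 (mod 197).
Pull out 2: since 197 ≡ 5 (mod 8), (2/197) = -1.
Reciprocity: 85 ≡ 1 and 197 ≡ 1 (mod 4), so (85/197) = +(197/85).
Reduce top mod 85: now compute (27/85).
Reciprocity: 27 ≡ 3 and 85 ≡ 1 (mod 4), so (27/85) = +(85/27).
Reduce top mod 27: now compute (4/27).
Pull out 2^2: since 27 ≡ 3 (mod 8), (2/27) = -1, so (2/27)^2 = +1.
Reached (1/27) = 1. Collecting the sign flips along the way, the symbol is -1.

-1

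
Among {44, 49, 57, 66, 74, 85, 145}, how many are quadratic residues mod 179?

(44/179) = -1 → non-residue.
(49/179) = +1 → QR.
(57/179) = +1 → QR.
(66/179) = +1 → QR.
(74/179) = +1 → QR.
(85/179) = +1 → QR.
(145/179) = +1 → QR.
Total quadratic residues among the 7: 6.

6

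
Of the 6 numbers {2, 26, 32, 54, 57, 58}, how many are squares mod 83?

(2/83) = -1 → non-residue.
(26/83) = +1 → QR.
(32/83) = -1 → non-residue.
(54/83) = -1 → non-residue.
(57/83) = -1 → non-residue.
(58/83) = -1 → non-residue.
Total quadratic residues among the 6: 1.

1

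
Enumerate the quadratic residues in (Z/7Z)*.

1 2 4

Square k = 1,…,3 (k and 7−k give the same square):
1²=1, 2²=4, 3²≡2 (mod 7).
So the quadratic residues mod 7 are {1, 2, 4}.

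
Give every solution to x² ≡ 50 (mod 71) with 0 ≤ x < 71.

11, 60

Since 71 ≡ 3 (mod 4), a square root of 50 is 50^((71+1)/4) = 50^18 mod 71.
Repeated squaring: 50^2≡15, 50^4≡12, 50^8≡2, 50^16≡4 (mod 71).
50^18 = 50^(16+2) ≡ 60 (mod 71).
Check: 60² = 3600 ≡ 50 (mod 71). The two roots are 11 and 60.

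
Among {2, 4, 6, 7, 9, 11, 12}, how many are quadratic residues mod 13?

(2/13) = -1 → non-residue.
(4/13) = +1 → QR.
(6/13) = -1 → non-residue.
(7/13) = -1 → non-residue.
(9/13) = +1 → QR.
(11/13) = -1 → non-residue.
(12/13) = +1 → QR.
Total quadratic residues among the 7: 3.

3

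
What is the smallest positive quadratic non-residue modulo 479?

(2/479) = +1, so 2 is a residue.
(3/479) = +1, so 3 is a residue.
(4/479) = +1, so 4 is a residue.
(5/479) = +1, so 5 is a residue.
(6/479) = +1, so 6 is a residue.
(7/479) = +1, so 7 is a residue.
(8/479) = +1, so 8 is a residue.
(9/479) = +1, so 9 is a residue.
(10/479) = +1, so 10 is a residue.
(11/479) = +1, so 11 is a residue.
(12/479) = +1, so 12 is a residue.
(13/479) = −1, so 13 is the smallest positive non-residue mod 479.

13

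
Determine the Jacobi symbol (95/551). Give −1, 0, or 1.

Reciprocity: 95 ≡ 3 and 551 ≡ 3 (mod 4), so (95/551) = −(551/95).
Reduce top mod 95: now compute (76/95).
Pull out 2^2: since 95 ≡ 7 (mod 8), (2/95) = +1, so (2/95)^2 = +1.
Reciprocity: 19 ≡ 3 and 95 ≡ 3 (mod 4), so (19/95) = −(95/19).
Reduce top mod 19: now compute (0/19).
Top reduces to 0: gcd > 1, so the symbol is 0.

0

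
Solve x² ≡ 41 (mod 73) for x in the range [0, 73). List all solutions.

25, 48

73 ≡ 1 (mod 4), so we find a root by search.
Trying successive values, 25² = 625 ≡ 41 (mod 73). The other root is 73 − 25 = 48.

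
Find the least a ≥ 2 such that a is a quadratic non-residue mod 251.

2

(2/251) = −1, so 2 is the smallest positive non-residue mod 251.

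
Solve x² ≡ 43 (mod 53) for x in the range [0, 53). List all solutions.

53 ≡ 1 (mod 4), so we find a root by search.
Trying successive values, 19² = 361 ≡ 43 (mod 53). The other root is 53 − 19 = 34.

19, 34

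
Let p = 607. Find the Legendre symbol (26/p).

1

Euler's criterion: (26/607) ≡ 26^303 (mod 607).
26^2 ≡ 69 (mod 607)
26^4 ≡ 512 (mod 607)
26^8 ≡ 527 (mod 607)
26^16 ≡ 330 (mod 607)
26^32 ≡ 247 (mod 607)
26^64 ≡ 309 (mod 607)
26^128 ≡ 182 (mod 607)
26^256 ≡ 346 (mod 607)
26^303 = 26^(256+32+8+4+2+1) ≡ 1 (mod 607).
Result is 1, so (26/607) = 1.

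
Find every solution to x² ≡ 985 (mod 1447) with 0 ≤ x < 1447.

Since 1447 ≡ 3 (mod 4), a square root of 985 is 985^((1447+1)/4) = 985^362 mod 1447.
Repeated squaring: 985^2≡735, 985^4≡494, 985^8≡940, 985^16≡930, 985^32≡1041, 985^64≡1325, 985^128≡414, 985^256≡650 (mod 1447).
985^362 = 985^(256+64+32+8+2) ≡ 769 (mod 1447).
Check: 769² = 591361 ≡ 985 (mod 1447). The two roots are 678 and 769.

678, 769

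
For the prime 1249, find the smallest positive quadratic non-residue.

(2/1249) = +1, so 2 is a residue.
(3/1249) = +1, so 3 is a residue.
(4/1249) = +1, so 4 is a residue.
(5/1249) = +1, so 5 is a residue.
(6/1249) = +1, so 6 is a residue.
(7/1249) = −1, so 7 is the smallest positive non-residue mod 1249.

7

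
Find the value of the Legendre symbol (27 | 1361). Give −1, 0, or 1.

Reciprocity: 27 ≡ 3 and 1361 ≡ 1 (mod 4), so (27/1361) = +(1361/27).
Reduce top mod 27: now compute (11/27).
Reciprocity: 11 ≡ 3 and 27 ≡ 3 (mod 4), so (11/27) = −(27/11).
Reduce top mod 11: now compute (5/11).
Reciprocity: 5 ≡ 1 and 11 ≡ 3 (mod 4), so (5/11) = +(11/5).
Reduce top mod 5: now compute (1/5).
Reached (1/5) = 1. Collecting the sign flips along the way, the symbol is -1.

-1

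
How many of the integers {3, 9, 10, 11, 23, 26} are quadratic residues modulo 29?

2

(3/29) = -1 → non-residue.
(9/29) = +1 → QR.
(10/29) = -1 → non-residue.
(11/29) = -1 → non-residue.
(23/29) = +1 → QR.
(26/29) = -1 → non-residue.
Total quadratic residues among the 6: 2.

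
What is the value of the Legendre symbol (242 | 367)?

1

Euler's criterion: (242/367) ≡ 242^183 (mod 367).
242^2 ≡ 211 (mod 367)
242^4 ≡ 114 (mod 367)
242^8 ≡ 151 (mod 367)
242^16 ≡ 47 (mod 367)
242^32 ≡ 7 (mod 367)
242^64 ≡ 49 (mod 367)
242^128 ≡ 199 (mod 367)
242^183 = 242^(128+32+16+4+2+1) ≡ 1 (mod 367).
Result is 1, so (242/367) = 1.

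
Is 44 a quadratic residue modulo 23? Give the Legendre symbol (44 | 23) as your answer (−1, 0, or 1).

First reduce: 44 ≡ 21 (mod 23).
Reciprocity: 21 ≡ 1 and 23 ≡ 3 (mod 4), so (21/23) = +(23/21).
Reduce top mod 21: now compute (2/21).
Pull out 2: since 21 ≡ 5 (mod 8), (2/21) = -1.
Reached (1/21) = 1. Collecting the sign flips along the way, the symbol is -1.

-1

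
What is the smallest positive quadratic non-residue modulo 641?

(2/641) = +1, so 2 is a residue.
(3/641) = −1, so 3 is the smallest positive non-residue mod 641.

3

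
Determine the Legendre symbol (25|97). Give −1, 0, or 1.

Euler's criterion: (25/97) ≡ 25^48 (mod 97).
25^2 ≡ 43 (mod 97)
25^4 ≡ 6 (mod 97)
25^8 ≡ 36 (mod 97)
25^16 ≡ 35 (mod 97)
25^32 ≡ 61 (mod 97)
25^48 = 25^(32+16) ≡ 1 (mod 97).
Result is 1, so (25/97) = 1.

1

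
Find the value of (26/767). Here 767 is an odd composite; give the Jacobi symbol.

0

Pull out 2: since 767 ≡ 7 (mod 8), (2/767) = +1.
Reciprocity: 13 ≡ 1 and 767 ≡ 3 (mod 4), so (13/767) = +(767/13).
Reduce top mod 13: now compute (0/13).
Top reduces to 0: gcd > 1, so the symbol is 0.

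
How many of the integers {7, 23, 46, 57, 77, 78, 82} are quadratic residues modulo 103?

4

(7/103) = +1 → QR.
(23/103) = +1 → QR.
(46/103) = +1 → QR.
(57/103) = -1 → non-residue.
(77/103) = -1 → non-residue.
(78/103) = -1 → non-residue.
(82/103) = +1 → QR.
Total quadratic residues among the 7: 4.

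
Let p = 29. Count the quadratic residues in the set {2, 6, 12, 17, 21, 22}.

2

(2/29) = -1 → non-residue.
(6/29) = +1 → QR.
(12/29) = -1 → non-residue.
(17/29) = -1 → non-residue.
(21/29) = -1 → non-residue.
(22/29) = +1 → QR.
Total quadratic residues among the 6: 2.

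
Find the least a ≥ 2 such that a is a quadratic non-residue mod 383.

5

(2/383) = +1, so 2 is a residue.
(3/383) = +1, so 3 is a residue.
(4/383) = +1, so 4 is a residue.
(5/383) = −1, so 5 is the smallest positive non-residue mod 383.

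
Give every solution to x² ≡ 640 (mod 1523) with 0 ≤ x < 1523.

Since 1523 ≡ 3 (mod 4), a square root of 640 is 640^((1523+1)/4) = 640^381 mod 1523.
Repeated squaring: 640^2≡1436, 640^4≡1477, 640^8≡593, 640^16≡1359, 640^32≡1005, 640^64≡276, 640^128≡26, 640^256≡676 (mod 1523).
640^381 = 640^(256+64+32+16+8+4+1) ≡ 866 (mod 1523).
Check: 866² = 749956 ≡ 640 (mod 1523). The two roots are 657 and 866.

657, 866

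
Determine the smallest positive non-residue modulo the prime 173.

(2/173) = −1, so 2 is the smallest positive non-residue mod 173.

2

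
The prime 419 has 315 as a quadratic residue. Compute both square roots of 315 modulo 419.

195, 224

Since 419 ≡ 3 (mod 4), a square root of 315 is 315^((419+1)/4) = 315^105 mod 419.
Repeated squaring: 315^2≡341, 315^4≡218, 315^8≡177, 315^16≡323, 315^32≡417, 315^64≡4 (mod 419).
315^105 = 315^(64+32+8+1) ≡ 195 (mod 419).
Check: 195² = 38025 ≡ 315 (mod 419). The two roots are 195 and 224.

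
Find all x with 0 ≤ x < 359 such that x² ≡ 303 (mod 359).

73, 286

Since 359 ≡ 3 (mod 4), a square root of 303 is 303^((359+1)/4) = 303^90 mod 359.
Repeated squaring: 303^2≡264, 303^4≡50, 303^8≡346, 303^16≡169, 303^32≡200, 303^64≡151 (mod 359).
303^90 = 303^(64+16+8+2) ≡ 73 (mod 359).
Check: 73² = 5329 ≡ 303 (mod 359). The two roots are 73 and 286.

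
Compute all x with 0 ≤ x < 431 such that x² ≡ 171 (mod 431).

Since 431 ≡ 3 (mod 4), a square root of 171 is 171^((431+1)/4) = 171^108 mod 431.
Repeated squaring: 171^2≡364, 171^4≡179, 171^8≡147, 171^16≡59, 171^32≡33, 171^64≡227 (mod 431).
171^108 = 171^(64+32+8+4) ≡ 160 (mod 431).
Check: 160² = 25600 ≡ 171 (mod 431). The two roots are 160 and 271.

160, 271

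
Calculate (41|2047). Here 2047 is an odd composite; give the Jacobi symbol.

-1

Reciprocity: 41 ≡ 1 and 2047 ≡ 3 (mod 4), so (41/2047) = +(2047/41).
Reduce top mod 41: now compute (38/41).
Pull out 2: since 41 ≡ 1 (mod 8), (2/41) = +1.
Reciprocity: 19 ≡ 3 and 41 ≡ 1 (mod 4), so (19/41) = +(41/19).
Reduce top mod 19: now compute (3/19).
Reciprocity: 3 ≡ 3 and 19 ≡ 3 (mod 4), so (3/19) = −(19/3).
Reduce top mod 3: now compute (1/3).
Reached (1/3) = 1. Collecting the sign flips along the way, the symbol is -1.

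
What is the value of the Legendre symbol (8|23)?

1

Euler's criterion: (8/23) ≡ 8^11 (mod 23).
8^2 ≡ 18 (mod 23)
8^4 ≡ 2 (mod 23)
8^8 ≡ 4 (mod 23)
8^11 = 8^(8+2+1) ≡ 1 (mod 23).
Result is 1, so (8/23) = 1.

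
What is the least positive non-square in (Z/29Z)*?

(2/29) = −1, so 2 is the smallest positive non-residue mod 29.

2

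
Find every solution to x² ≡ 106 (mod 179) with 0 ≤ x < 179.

Since 179 ≡ 3 (mod 4), a square root of 106 is 106^((179+1)/4) = 106^45 mod 179.
Repeated squaring: 106^2≡138, 106^4≡70, 106^8≡67, 106^16≡14, 106^32≡17 (mod 179).
106^45 = 106^(32+8+4+1) ≡ 74 (mod 179).
Check: 74² = 5476 ≡ 106 (mod 179). The two roots are 74 and 105.

74, 105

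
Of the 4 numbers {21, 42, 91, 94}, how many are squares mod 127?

(21/127) = +1 → QR.
(42/127) = +1 → QR.
(91/127) = -1 → non-residue.
(94/127) = +1 → QR.
Total quadratic residues among the 4: 3.

3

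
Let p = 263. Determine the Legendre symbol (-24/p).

-1

Euler's criterion: (-24/263) ≡ 239^131 (mod 263).
239^2 ≡ 50 (mod 263)
239^4 ≡ 133 (mod 263)
239^8 ≡ 68 (mod 263)
239^16 ≡ 153 (mod 263)
239^32 ≡ 2 (mod 263)
239^64 ≡ 4 (mod 263)
239^128 ≡ 16 (mod 263)
239^131 = 239^(128+2+1) ≡ 262 (mod 263).
Result is 262 ≡ −1, so (-24/263) = −1.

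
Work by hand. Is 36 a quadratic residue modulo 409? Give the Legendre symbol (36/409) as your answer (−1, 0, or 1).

Pull out 2^2: since 409 ≡ 1 (mod 8), (2/409) = +1, so (2/409)^2 = +1.
Reciprocity: 9 ≡ 1 and 409 ≡ 1 (mod 4), so (9/409) = +(409/9).
Reduce top mod 9: now compute (4/9).
Pull out 2^2: since 9 ≡ 1 (mod 8), (2/9) = +1, so (2/9)^2 = +1.
Reached (1/9) = 1. Collecting the sign flips along the way, the symbol is +1.

1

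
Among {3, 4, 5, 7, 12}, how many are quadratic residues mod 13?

(3/13) = +1 → QR.
(4/13) = +1 → QR.
(5/13) = -1 → non-residue.
(7/13) = -1 → non-residue.
(12/13) = +1 → QR.
Total quadratic residues among the 5: 3.

3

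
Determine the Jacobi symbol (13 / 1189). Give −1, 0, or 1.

-1

Reciprocity: 13 ≡ 1 and 1189 ≡ 1 (mod 4), so (13/1189) = +(1189/13).
Reduce top mod 13: now compute (6/13).
Pull out 2: since 13 ≡ 5 (mod 8), (2/13) = -1.
Reciprocity: 3 ≡ 3 and 13 ≡ 1 (mod 4), so (3/13) = +(13/3).
Reduce top mod 3: now compute (1/3).
Reached (1/3) = 1. Collecting the sign flips along the way, the symbol is -1.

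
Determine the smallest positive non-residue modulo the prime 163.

2

(2/163) = −1, so 2 is the smallest positive non-residue mod 163.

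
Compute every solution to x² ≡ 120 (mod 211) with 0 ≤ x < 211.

72, 139

Since 211 ≡ 3 (mod 4), a square root of 120 is 120^((211+1)/4) = 120^53 mod 211.
Repeated squaring: 120^2≡52, 120^4≡172, 120^8≡44, 120^16≡37, 120^32≡103 (mod 211).
120^53 = 120^(32+16+4+1) ≡ 139 (mod 211).
Check: 139² = 19321 ≡ 120 (mod 211). The two roots are 72 and 139.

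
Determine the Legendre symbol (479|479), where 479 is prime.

0

First reduce: 479 ≡ 0 (mod 479).
Top reduces to 0: gcd > 1, so the symbol is 0.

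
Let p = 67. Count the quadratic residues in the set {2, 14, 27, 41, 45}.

1

(2/67) = -1 → non-residue.
(14/67) = +1 → QR.
(27/67) = -1 → non-residue.
(41/67) = -1 → non-residue.
(45/67) = -1 → non-residue.
Total quadratic residues among the 5: 1.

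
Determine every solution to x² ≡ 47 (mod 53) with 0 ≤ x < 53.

10, 43

53 ≡ 1 (mod 4), so we find a root by search.
Trying successive values, 10² = 100 ≡ 47 (mod 53). The other root is 53 − 10 = 43.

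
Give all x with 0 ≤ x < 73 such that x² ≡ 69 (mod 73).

19, 54

73 ≡ 1 (mod 4), so we find a root by search.
Trying successive values, 19² = 361 ≡ 69 (mod 73). The other root is 73 − 19 = 54.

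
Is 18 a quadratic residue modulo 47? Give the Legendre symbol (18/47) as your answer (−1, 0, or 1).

Pull out 2: since 47 ≡ 7 (mod 8), (2/47) = +1.
Reciprocity: 9 ≡ 1 and 47 ≡ 3 (mod 4), so (9/47) = +(47/9).
Reduce top mod 9: now compute (2/9).
Pull out 2: since 9 ≡ 1 (mod 8), (2/9) = +1.
Reached (1/9) = 1. Collecting the sign flips along the way, the symbol is +1.

1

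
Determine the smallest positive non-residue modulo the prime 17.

3

(2/17) = +1, so 2 is a residue.
(3/17) = −1, so 3 is the smallest positive non-residue mod 17.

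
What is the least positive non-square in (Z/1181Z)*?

2

(2/1181) = −1, so 2 is the smallest positive non-residue mod 1181.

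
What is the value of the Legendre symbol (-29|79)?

First reduce: -29 ≡ 50 (mod 79).
Pull out 2: since 79 ≡ 7 (mod 8), (2/79) = +1.
Reciprocity: 25 ≡ 1 and 79 ≡ 3 (mod 4), so (25/79) = +(79/25).
Reduce top mod 25: now compute (4/25).
Pull out 2^2: since 25 ≡ 1 (mod 8), (2/25) = +1, so (2/25)^2 = +1.
Reached (1/25) = 1. Collecting the sign flips along the way, the symbol is +1.

1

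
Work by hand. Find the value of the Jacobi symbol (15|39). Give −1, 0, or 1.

0

Reciprocity: 15 ≡ 3 and 39 ≡ 3 (mod 4), so (15/39) = −(39/15).
Reduce top mod 15: now compute (9/15).
Reciprocity: 9 ≡ 1 and 15 ≡ 3 (mod 4), so (9/15) = +(15/9).
Reduce top mod 9: now compute (6/9).
Pull out 2: since 9 ≡ 1 (mod 8), (2/9) = +1.
Reciprocity: 3 ≡ 3 and 9 ≡ 1 (mod 4), so (3/9) = +(9/3).
Reduce top mod 3: now compute (0/3).
Top reduces to 0: gcd > 1, so the symbol is 0.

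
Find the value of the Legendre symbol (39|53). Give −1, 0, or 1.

-1

Reciprocity: 39 ≡ 3 and 53 ≡ 1 (mod 4), so (39/53) = +(53/39).
Reduce top mod 39: now compute (14/39).
Pull out 2: since 39 ≡ 7 (mod 8), (2/39) = +1.
Reciprocity: 7 ≡ 3 and 39 ≡ 3 (mod 4), so (7/39) = −(39/7).
Reduce top mod 7: now compute (4/7).
Pull out 2^2: since 7 ≡ 7 (mod 8), (2/7) = +1, so (2/7)^2 = +1.
Reached (1/7) = 1. Collecting the sign flips along the way, the symbol is -1.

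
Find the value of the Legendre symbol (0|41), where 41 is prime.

Top reduces to 0: gcd > 1, so the symbol is 0.

0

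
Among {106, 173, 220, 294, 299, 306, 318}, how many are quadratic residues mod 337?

(106/337) = -1 → non-residue.
(173/337) = +1 → QR.
(220/337) = +1 → QR.
(294/337) = +1 → QR.
(299/337) = -1 → non-residue.
(306/337) = -1 → non-residue.
(318/337) = -1 → non-residue.
Total quadratic residues among the 7: 3.

3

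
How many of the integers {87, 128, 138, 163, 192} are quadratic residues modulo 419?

2

(87/419) = +1 → QR.
(128/419) = -1 → non-residue.
(138/419) = -1 → non-residue.
(163/419) = -1 → non-residue.
(192/419) = +1 → QR.
Total quadratic residues among the 5: 2.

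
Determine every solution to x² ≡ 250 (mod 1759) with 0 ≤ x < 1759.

658, 1101

Since 1759 ≡ 3 (mod 4), a square root of 250 is 250^((1759+1)/4) = 250^440 mod 1759.
Repeated squaring: 250^2≡935, 250^4≡2, 250^8≡4, 250^16≡16, 250^32≡256, 250^64≡453, 250^128≡1165, 250^256≡1036 (mod 1759).
250^440 = 250^(256+128+32+16+8) ≡ 1101 (mod 1759).
Check: 1101² = 1212201 ≡ 250 (mod 1759). The two roots are 658 and 1101.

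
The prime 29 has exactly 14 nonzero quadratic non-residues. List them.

2, 3, 8, 10, 11, 12, 14, 15, 17, 18, 19, 21, 26, 27

Square k = 1,…,14 (k and 29−k give the same square):
1²=1, 2²=4, 3²=9, 4²=16, 5²=25, 6²≡7, 7²≡20, 8²≡6, 9²≡23, 10²≡13, 11²≡5, 12²≡28, 13²≡24, 14²≡22 (mod 29).
The residues are {1, 4, 5, 6, 7, 9, 13, 16, 20, 22, 23, 24, 25, 28}; the non-residues are the remaining 14 nonzero classes.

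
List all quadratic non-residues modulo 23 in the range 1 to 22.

Square k = 1,…,11 (k and 23−k give the same square):
1²=1, 2²=4, 3²=9, 4²=16, 5²≡2, 6²≡13, 7²≡3, 8²≡18, 9²≡12, 10²≡8, 11²≡6 (mod 23).
The residues are {1, 2, 3, 4, 6, 8, 9, 12, 13, 16, 18}; the non-residues are the remaining 11 nonzero classes.

5,7,10,11,14,15,17,19,20,21,22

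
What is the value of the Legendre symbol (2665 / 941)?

First reduce: 2665 ≡ 783 (mod 941).
Reciprocity: 783 ≡ 3 and 941 ≡ 1 (mod 4), so (783/941) = +(941/783).
Reduce top mod 783: now compute (158/783).
Pull out 2: since 783 ≡ 7 (mod 8), (2/783) = +1.
Reciprocity: 79 ≡ 3 and 783 ≡ 3 (mod 4), so (79/783) = −(783/79).
Reduce top mod 79: now compute (72/79).
Pull out 2^3: since 79 ≡ 7 (mod 8), (2/79) = +1, so (2/79)^3 = +1.
Reciprocity: 9 ≡ 1 and 79 ≡ 3 (mod 4), so (9/79) = +(79/9).
Reduce top mod 9: now compute (7/9).
Reciprocity: 7 ≡ 3 and 9 ≡ 1 (mod 4), so (7/9) = +(9/7).
Reduce top mod 7: now compute (2/7).
Pull out 2: since 7 ≡ 7 (mod 8), (2/7) = +1.
Reached (1/7) = 1. Collecting the sign flips along the way, the symbol is -1.

-1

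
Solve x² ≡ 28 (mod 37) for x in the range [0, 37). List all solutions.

37 ≡ 1 (mod 4), so we find a root by search.
Trying successive values, 18² = 324 ≡ 28 (mod 37). The other root is 37 − 18 = 19.

18, 19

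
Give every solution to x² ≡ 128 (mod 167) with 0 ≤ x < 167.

63, 104

Since 167 ≡ 3 (mod 4), a square root of 128 is 128^((167+1)/4) = 128^42 mod 167.
Repeated squaring: 128^2≡18, 128^4≡157, 128^8≡100, 128^16≡147, 128^32≡66 (mod 167).
128^42 = 128^(32+8+2) ≡ 63 (mod 167).
Check: 63² = 3969 ≡ 128 (mod 167). The two roots are 63 and 104.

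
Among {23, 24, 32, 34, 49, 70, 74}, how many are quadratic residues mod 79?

3

(23/79) = +1 → QR.
(24/79) = -1 → non-residue.
(32/79) = +1 → QR.
(34/79) = -1 → non-residue.
(49/79) = +1 → QR.
(70/79) = -1 → non-residue.
(74/79) = -1 → non-residue.
Total quadratic residues among the 7: 3.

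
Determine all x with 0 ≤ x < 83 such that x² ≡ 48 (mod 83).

Since 83 ≡ 3 (mod 4), a square root of 48 is 48^((83+1)/4) = 48^21 mod 83.
Repeated squaring: 48^2≡63, 48^4≡68, 48^8≡59, 48^16≡78 (mod 83).
48^21 = 48^(16+4+1) ≡ 31 (mod 83).
Check: 31² = 961 ≡ 48 (mod 83). The two roots are 31 and 52.

31, 52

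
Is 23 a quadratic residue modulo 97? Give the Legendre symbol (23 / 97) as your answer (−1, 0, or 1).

-1

Reciprocity: 23 ≡ 3 and 97 ≡ 1 (mod 4), so (23/97) = +(97/23).
Reduce top mod 23: now compute (5/23).
Reciprocity: 5 ≡ 1 and 23 ≡ 3 (mod 4), so (5/23) = +(23/5).
Reduce top mod 5: now compute (3/5).
Reciprocity: 3 ≡ 3 and 5 ≡ 1 (mod 4), so (3/5) = +(5/3).
Reduce top mod 3: now compute (2/3).
Pull out 2: since 3 ≡ 3 (mod 8), (2/3) = -1.
Reached (1/3) = 1. Collecting the sign flips along the way, the symbol is -1.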